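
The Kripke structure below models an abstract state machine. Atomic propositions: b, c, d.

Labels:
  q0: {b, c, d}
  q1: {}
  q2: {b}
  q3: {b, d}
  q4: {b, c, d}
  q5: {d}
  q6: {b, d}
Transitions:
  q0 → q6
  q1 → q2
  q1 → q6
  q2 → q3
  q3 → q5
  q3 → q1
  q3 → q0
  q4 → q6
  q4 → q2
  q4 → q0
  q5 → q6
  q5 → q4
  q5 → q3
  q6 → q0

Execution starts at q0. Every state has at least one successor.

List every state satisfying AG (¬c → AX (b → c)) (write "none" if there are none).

States satisfying ¬c → AX (b → c): {q0, q3, q4, q6}.
States satisfying AG (¬c → AX (b → c)): {q0, q6}.

{q0, q6}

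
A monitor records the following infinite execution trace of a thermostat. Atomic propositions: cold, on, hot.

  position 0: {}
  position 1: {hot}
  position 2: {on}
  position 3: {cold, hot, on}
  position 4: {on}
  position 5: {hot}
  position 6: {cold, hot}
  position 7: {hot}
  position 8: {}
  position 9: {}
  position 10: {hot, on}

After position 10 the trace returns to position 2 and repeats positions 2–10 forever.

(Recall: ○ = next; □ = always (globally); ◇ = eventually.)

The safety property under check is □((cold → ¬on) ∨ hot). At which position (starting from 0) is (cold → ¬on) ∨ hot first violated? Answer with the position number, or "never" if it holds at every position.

never

(cold → ¬on) ∨ hot holds at every position 0..10, and those are all the positions the trace ever visits, so the invariant □((cold → ¬on) ∨ hot) is never violated.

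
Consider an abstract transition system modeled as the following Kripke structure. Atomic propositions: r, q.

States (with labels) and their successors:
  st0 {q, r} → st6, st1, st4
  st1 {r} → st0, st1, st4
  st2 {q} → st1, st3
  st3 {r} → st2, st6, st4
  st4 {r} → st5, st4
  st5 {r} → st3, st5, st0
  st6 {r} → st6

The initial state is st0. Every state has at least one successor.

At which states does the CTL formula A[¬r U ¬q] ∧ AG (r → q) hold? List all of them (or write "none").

none

States satisfying ¬r: {st2}.
States satisfying ¬q: {st1, st3, st4, st5, st6}.
States satisfying A[¬r U ¬q]: {st1, st2, st3, st4, st5, st6}.
States satisfying r → q: {st0, st2}.
States satisfying AG (r → q): ∅.
States satisfying A[¬r U ¬q] ∧ AG (r → q): ∅.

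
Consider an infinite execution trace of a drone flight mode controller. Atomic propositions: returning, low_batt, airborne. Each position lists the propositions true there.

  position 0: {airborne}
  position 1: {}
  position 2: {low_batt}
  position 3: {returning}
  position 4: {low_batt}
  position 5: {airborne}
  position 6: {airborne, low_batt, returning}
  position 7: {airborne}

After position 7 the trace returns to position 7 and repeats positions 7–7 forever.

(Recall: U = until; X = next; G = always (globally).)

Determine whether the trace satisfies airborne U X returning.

Walking from position 0: at position 1, X returning has not yet held and airborne fails, so airborne U X returning is false.

Violated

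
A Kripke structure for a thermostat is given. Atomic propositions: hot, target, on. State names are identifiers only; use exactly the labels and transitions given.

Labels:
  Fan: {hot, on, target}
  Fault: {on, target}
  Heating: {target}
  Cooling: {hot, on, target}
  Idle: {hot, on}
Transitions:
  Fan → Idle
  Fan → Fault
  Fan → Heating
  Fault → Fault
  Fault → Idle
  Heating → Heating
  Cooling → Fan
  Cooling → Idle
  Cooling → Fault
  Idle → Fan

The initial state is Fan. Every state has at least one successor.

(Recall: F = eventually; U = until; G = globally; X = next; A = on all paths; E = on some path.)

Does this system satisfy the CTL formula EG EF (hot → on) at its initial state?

Yes

States satisfying EF (hot → on): {Fan, Fault, Heating, Cooling, Idle}.
States satisfying EG EF (hot → on): {Fan, Fault, Heating, Cooling, Idle}.
Fan ∈ Sat(EG EF (hot → on)).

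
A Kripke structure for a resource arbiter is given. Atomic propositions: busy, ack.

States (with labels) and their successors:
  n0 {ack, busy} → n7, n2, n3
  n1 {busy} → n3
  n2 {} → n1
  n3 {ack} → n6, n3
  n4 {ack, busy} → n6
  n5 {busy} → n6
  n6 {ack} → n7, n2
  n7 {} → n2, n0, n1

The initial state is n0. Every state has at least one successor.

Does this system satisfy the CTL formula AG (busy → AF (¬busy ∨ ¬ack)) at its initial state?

States satisfying busy → AF (¬busy ∨ ¬ack): {n0, n1, n2, n3, n4, n5, n6, n7}.
States satisfying AG (busy → AF (¬busy ∨ ¬ack)): {n0, n1, n2, n3, n4, n5, n6, n7}.
Every state reachable from n0 satisfies busy → AF (¬busy ∨ ¬ack).
n0 ∈ Sat(AG (busy → AF (¬busy ∨ ¬ack))).

Holds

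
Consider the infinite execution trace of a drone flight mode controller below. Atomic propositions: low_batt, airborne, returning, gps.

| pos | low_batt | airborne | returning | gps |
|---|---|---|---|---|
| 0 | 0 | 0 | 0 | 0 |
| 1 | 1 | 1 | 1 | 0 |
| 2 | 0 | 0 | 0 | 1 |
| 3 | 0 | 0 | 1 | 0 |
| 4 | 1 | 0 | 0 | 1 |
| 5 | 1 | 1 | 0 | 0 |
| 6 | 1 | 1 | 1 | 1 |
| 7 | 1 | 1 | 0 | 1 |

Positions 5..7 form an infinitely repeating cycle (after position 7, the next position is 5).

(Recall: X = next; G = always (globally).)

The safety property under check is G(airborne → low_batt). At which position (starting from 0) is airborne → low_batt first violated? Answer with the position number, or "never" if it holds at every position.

airborne → low_batt holds at every position 0..7, and those are all the positions the trace ever visits, so the invariant G(airborne → low_batt) is never violated.

never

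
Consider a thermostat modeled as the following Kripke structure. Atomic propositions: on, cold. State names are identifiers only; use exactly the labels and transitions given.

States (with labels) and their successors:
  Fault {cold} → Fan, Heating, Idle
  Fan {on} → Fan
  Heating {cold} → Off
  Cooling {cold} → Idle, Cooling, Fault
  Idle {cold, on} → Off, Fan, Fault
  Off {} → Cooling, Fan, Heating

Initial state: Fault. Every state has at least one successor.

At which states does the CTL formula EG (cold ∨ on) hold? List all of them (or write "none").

{Fault, Fan, Cooling, Idle}

States satisfying cold ∨ on: {Fault, Fan, Heating, Cooling, Idle}.
States satisfying EG (cold ∨ on): {Fault, Fan, Cooling, Idle}.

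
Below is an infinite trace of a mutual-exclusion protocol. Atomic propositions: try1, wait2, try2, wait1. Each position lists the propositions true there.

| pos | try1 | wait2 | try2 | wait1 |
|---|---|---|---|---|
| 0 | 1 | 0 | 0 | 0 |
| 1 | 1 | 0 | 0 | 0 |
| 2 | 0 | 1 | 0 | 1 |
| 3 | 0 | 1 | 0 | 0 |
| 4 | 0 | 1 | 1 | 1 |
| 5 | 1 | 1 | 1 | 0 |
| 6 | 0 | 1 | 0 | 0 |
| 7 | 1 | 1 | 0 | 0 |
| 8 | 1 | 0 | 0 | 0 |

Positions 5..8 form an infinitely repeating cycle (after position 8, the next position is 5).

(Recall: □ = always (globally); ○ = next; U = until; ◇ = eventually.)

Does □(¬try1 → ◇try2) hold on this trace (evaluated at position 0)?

Yes

¬try1 → ◇try2 holds at every position 0..8, and those are all positions ever visited, so □(¬try1 → ◇try2) holds.
Positions where ¬try1 holds: 2, 3, 4, 6.
Check ◇try2 at each: 2→ok, 3→ok, 4→ok, 6→ok.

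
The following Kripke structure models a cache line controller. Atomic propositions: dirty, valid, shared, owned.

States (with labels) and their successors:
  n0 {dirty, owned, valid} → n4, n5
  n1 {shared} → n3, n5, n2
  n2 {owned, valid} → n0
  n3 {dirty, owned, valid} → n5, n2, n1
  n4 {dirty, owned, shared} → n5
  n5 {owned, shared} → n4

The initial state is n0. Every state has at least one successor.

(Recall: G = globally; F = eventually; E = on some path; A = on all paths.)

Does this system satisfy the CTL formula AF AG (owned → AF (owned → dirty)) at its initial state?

Yes

States satisfying AG (owned → AF (owned → dirty)): {n0, n1, n2, n3, n4, n5}.
States satisfying AF AG (owned → AF (owned → dirty)): {n0, n1, n2, n3, n4, n5}.
n0 ∈ Sat(AF AG (owned → AF (owned → dirty))).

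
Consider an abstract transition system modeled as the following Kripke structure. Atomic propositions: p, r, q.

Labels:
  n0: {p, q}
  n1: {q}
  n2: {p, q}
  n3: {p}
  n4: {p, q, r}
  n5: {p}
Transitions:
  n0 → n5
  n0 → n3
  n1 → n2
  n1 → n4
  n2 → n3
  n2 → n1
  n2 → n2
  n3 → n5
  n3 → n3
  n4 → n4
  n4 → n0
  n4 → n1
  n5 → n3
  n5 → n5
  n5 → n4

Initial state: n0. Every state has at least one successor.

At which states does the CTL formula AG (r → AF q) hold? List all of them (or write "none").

{n0, n1, n2, n3, n4, n5}

States satisfying r → AF q: {n0, n1, n2, n3, n4, n5}.
States satisfying AG (r → AF q): {n0, n1, n2, n3, n4, n5}.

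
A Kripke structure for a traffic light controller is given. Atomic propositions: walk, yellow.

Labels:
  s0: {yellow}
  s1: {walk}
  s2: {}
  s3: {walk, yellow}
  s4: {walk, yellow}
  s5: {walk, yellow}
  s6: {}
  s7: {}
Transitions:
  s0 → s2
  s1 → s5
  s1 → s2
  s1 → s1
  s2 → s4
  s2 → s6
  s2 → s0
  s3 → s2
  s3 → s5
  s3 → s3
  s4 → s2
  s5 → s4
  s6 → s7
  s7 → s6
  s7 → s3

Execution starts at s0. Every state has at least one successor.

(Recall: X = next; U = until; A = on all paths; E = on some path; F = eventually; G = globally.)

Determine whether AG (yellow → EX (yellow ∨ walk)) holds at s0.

States satisfying yellow → EX (yellow ∨ walk): {s1, s2, s3, s5, s6, s7}.
States satisfying AG (yellow → EX (yellow ∨ walk)): ∅.
s0 is reachable from s0 and violates yellow → EX (yellow ∨ walk), so AG fails at s0.
s0 ∉ Sat(AG (yellow → EX (yellow ∨ walk))).

No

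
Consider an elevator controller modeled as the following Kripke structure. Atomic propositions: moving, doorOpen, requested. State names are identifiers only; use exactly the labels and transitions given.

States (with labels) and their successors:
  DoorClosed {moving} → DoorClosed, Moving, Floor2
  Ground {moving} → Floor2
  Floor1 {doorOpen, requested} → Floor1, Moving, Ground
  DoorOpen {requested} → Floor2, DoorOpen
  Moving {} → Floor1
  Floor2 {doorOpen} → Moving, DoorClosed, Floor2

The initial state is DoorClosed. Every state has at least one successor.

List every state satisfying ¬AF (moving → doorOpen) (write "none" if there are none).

States satisfying moving → doorOpen: {Floor1, DoorOpen, Moving, Floor2}.
States satisfying AF (moving → doorOpen): {Ground, Floor1, DoorOpen, Moving, Floor2}.
States satisfying ¬AF (moving → doorOpen): {DoorClosed}.

{DoorClosed}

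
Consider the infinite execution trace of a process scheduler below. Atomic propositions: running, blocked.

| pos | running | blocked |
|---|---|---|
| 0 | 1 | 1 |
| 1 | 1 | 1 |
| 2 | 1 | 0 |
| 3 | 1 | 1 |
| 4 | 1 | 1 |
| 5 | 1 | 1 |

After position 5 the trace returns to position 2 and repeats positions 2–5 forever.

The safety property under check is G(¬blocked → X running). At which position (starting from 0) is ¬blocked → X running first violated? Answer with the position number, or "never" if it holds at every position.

never

¬blocked → X running holds at every position 0..5, and those are all the positions the trace ever visits, so the invariant G(¬blocked → X running) is never violated.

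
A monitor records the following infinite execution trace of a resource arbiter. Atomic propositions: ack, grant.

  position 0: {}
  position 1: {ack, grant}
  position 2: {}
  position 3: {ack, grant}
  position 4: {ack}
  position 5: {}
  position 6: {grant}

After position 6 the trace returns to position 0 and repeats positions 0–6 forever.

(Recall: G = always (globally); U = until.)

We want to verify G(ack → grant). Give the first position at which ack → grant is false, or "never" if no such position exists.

Check ack → grant at each position in order: 0 ✓, 1 ✓, 2 ✓, 3 ✓.
At position 4 the labels are {ack}, so ack → grant is false there. This is the first violation.

4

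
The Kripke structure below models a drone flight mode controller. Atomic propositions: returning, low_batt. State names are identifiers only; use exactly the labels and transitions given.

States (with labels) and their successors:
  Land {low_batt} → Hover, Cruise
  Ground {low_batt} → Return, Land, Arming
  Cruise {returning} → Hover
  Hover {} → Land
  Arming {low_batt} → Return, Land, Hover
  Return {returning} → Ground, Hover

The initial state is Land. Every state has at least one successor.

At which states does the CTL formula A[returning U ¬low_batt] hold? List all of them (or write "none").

States satisfying returning: {Cruise, Return}.
States satisfying ¬low_batt: {Cruise, Hover, Return}.
States satisfying A[returning U ¬low_batt]: {Cruise, Hover, Return}.

{Cruise, Hover, Return}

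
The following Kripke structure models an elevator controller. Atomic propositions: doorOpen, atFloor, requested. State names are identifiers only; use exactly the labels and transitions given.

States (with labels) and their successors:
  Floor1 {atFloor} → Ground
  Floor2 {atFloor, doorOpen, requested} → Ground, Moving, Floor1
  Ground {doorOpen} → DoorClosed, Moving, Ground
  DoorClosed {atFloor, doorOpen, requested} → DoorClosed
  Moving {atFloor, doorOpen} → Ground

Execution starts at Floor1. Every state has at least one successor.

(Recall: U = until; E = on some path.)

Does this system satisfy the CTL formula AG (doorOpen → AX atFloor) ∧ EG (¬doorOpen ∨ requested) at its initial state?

Violated

States satisfying doorOpen → AX atFloor: {Floor1, DoorClosed}.
States satisfying AG (doorOpen → AX atFloor): {DoorClosed}.
States satisfying ¬doorOpen ∨ requested: {Floor1, Floor2, DoorClosed}.
States satisfying EG (¬doorOpen ∨ requested): {DoorClosed}.
States satisfying AG (doorOpen → AX atFloor) ∧ EG (¬doorOpen ∨ requested): {DoorClosed}.
Floor1 ∉ Sat(AG (doorOpen → AX atFloor) ∧ EG (¬doorOpen ∨ requested)).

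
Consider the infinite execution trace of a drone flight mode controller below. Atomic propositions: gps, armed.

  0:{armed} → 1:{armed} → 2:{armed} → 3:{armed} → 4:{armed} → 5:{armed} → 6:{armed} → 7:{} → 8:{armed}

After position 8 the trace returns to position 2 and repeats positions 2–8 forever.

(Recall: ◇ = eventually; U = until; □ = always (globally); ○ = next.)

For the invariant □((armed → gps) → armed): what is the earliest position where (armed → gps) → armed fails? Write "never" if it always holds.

7

Check (armed → gps) → armed at each position in order: 0 ✓, 1 ✓, 2 ✓, 3 ✓, 4 ✓, 5 ✓, 6 ✓.
At position 7 the labels are {}, so (armed → gps) → armed is false there. This is the first violation.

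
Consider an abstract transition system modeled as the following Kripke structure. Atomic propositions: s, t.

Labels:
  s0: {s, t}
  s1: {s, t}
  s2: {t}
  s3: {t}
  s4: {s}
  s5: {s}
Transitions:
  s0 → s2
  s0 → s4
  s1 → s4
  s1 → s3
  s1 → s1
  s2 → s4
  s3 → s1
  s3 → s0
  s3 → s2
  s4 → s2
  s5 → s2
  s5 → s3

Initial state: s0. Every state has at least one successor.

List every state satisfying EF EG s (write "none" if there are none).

{s1, s3, s5}

States satisfying EG s: {s1}.
States satisfying EF EG s: {s1, s3, s5}.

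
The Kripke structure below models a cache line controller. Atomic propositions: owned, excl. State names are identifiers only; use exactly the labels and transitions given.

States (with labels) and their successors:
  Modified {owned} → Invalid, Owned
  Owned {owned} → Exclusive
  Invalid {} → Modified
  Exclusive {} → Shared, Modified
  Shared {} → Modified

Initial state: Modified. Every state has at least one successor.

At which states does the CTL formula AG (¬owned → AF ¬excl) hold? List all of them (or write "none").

States satisfying ¬owned → AF ¬excl: {Modified, Owned, Invalid, Exclusive, Shared}.
States satisfying AG (¬owned → AF ¬excl): {Modified, Owned, Invalid, Exclusive, Shared}.

{Modified, Owned, Invalid, Exclusive, Shared}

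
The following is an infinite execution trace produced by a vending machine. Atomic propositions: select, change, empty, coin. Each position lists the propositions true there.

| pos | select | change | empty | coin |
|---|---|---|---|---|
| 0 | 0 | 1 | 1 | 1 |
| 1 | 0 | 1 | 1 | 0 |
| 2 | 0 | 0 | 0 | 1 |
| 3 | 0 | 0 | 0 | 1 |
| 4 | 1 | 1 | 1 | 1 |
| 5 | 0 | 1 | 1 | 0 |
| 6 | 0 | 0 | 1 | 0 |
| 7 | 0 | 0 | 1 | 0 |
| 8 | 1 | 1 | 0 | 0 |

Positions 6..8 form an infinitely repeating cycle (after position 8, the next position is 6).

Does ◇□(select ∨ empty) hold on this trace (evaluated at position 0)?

□(select ∨ empty) holds at position 4, which is reachable from 0, so ◇□(select ∨ empty) holds.

Yes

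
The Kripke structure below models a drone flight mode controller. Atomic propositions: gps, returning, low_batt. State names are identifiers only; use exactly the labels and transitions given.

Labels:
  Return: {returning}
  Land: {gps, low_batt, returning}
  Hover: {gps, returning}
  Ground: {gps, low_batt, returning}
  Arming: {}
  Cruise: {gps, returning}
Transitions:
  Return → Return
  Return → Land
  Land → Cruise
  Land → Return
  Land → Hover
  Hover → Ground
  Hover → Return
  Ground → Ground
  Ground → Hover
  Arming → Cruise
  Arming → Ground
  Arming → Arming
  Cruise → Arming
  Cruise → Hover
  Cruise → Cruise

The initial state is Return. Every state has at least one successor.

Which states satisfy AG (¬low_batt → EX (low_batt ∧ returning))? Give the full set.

States satisfying ¬low_batt → EX (low_batt ∧ returning): {Return, Land, Hover, Ground, Arming}.
States satisfying AG (¬low_batt → EX (low_batt ∧ returning)): ∅.

none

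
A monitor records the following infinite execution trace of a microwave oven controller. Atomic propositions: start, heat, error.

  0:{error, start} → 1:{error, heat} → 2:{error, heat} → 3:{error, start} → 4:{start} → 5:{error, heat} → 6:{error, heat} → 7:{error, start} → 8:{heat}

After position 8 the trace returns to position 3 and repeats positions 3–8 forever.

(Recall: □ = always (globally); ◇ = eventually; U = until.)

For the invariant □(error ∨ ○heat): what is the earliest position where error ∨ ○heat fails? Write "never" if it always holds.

8

Check error ∨ ○heat at each position in order: 0 ✓, 1 ✓, 2 ✓, 3 ✓, 4 ✓, 5 ✓, 6 ✓, 7 ✓.
At position 8 the labels are {heat} and the next position 3 has {error, start}, so error ∨ ○heat is false there. This is the first violation.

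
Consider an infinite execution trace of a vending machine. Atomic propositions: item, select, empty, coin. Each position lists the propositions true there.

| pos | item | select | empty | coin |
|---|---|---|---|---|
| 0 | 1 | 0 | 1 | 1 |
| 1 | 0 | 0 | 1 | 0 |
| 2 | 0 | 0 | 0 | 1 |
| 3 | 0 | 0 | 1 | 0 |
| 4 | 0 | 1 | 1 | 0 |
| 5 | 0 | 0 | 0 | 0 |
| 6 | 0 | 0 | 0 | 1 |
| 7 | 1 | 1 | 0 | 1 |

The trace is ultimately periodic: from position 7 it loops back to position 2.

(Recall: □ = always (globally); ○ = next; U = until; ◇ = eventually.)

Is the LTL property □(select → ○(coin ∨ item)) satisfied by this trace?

select → ○(coin ∨ item) must hold at every position from 0 onward. It fails at position 4, so □(select → ○(coin ∨ item)) is false.
Positions where select holds: 4, 7.
Check ○(coin ∨ item) at each: 4→fails, 7→ok.

No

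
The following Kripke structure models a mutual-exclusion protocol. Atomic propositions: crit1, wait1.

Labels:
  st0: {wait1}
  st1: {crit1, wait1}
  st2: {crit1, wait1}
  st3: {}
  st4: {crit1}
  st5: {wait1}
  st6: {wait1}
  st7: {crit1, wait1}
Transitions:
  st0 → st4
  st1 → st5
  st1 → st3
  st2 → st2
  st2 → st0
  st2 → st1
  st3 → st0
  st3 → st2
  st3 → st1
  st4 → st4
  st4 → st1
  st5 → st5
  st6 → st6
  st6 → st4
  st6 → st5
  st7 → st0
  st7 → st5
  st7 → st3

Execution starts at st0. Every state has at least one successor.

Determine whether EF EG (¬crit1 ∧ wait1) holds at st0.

Yes

States satisfying EG (¬crit1 ∧ wait1): {st5, st6}.
States satisfying EF EG (¬crit1 ∧ wait1): {st0, st1, st2, st3, st4, st5, st6, st7}.
Some path from st0 reaches a state where EG (¬crit1 ∧ wait1) holds.
st0 ∈ Sat(EF EG (¬crit1 ∧ wait1)).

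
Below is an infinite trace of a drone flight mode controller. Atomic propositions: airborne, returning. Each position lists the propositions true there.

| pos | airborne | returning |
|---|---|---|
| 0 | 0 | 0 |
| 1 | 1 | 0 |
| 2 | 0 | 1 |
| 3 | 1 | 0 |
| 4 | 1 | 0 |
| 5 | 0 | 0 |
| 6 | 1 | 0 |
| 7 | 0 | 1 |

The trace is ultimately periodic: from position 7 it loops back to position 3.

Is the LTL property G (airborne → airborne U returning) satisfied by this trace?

airborne → airborne U returning must hold at every position from 0 onward. It fails at position 3, so G (airborne → airborne U returning) is false.
Positions where airborne holds: 1, 3, 4, 6.
Check airborne U returning at each: 1→ok, 3→fails, 4→fails, 6→ok.

Does not hold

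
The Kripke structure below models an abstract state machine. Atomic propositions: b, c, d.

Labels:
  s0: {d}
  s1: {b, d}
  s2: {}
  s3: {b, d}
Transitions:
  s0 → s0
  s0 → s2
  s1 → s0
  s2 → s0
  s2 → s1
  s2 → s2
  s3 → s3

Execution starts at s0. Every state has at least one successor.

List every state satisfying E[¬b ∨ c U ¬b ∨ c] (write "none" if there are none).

States satisfying ¬b ∨ c: {s0, s2}.
States satisfying E[¬b ∨ c U ¬b ∨ c]: {s0, s2}.

{s0, s2}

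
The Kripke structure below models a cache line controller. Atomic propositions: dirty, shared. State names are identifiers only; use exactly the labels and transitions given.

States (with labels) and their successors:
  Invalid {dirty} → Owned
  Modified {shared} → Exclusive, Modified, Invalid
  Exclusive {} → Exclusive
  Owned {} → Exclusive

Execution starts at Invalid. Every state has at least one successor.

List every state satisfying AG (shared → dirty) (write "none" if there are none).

States satisfying shared → dirty: {Invalid, Exclusive, Owned}.
States satisfying AG (shared → dirty): {Invalid, Exclusive, Owned}.

{Invalid, Exclusive, Owned}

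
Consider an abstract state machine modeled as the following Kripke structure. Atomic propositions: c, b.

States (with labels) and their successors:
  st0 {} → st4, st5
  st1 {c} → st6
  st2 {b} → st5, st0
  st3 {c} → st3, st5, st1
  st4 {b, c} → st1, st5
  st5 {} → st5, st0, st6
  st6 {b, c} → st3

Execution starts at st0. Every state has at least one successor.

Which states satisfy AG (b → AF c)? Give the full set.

States satisfying b → AF c: {st0, st1, st3, st4, st5, st6}.
States satisfying AG (b → AF c): {st0, st1, st3, st4, st5, st6}.

{st0, st1, st3, st4, st5, st6}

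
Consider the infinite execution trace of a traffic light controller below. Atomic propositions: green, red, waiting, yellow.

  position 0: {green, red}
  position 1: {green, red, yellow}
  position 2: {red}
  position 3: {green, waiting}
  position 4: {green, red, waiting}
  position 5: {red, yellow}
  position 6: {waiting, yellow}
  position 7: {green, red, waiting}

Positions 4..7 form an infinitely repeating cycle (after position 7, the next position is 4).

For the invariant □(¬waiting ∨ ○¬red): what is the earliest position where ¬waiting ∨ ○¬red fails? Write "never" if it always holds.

Check ¬waiting ∨ ○¬red at each position in order: 0 ✓, 1 ✓, 2 ✓.
At position 3 the labels are {green, waiting} and the next position 4 has {green, red, waiting}, so ¬waiting ∨ ○¬red is false there. This is the first violation.

3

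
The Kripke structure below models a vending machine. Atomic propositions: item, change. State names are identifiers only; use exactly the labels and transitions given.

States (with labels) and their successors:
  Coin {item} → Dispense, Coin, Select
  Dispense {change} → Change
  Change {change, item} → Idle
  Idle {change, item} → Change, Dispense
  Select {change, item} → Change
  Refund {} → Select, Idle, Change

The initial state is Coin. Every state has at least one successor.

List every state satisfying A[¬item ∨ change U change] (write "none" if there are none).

{Dispense, Change, Idle, Select, Refund}

States satisfying ¬item ∨ change: {Dispense, Change, Idle, Select, Refund}.
States satisfying change: {Dispense, Change, Idle, Select}.
States satisfying A[¬item ∨ change U change]: {Dispense, Change, Idle, Select, Refund}.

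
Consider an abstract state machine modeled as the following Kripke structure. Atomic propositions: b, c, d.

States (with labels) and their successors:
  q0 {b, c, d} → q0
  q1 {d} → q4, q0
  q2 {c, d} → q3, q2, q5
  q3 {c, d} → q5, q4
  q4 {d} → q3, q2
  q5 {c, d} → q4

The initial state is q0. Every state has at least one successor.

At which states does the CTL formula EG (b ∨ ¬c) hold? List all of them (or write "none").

{q0, q1}

States satisfying b ∨ ¬c: {q0, q1, q4}.
States satisfying EG (b ∨ ¬c): {q0, q1}.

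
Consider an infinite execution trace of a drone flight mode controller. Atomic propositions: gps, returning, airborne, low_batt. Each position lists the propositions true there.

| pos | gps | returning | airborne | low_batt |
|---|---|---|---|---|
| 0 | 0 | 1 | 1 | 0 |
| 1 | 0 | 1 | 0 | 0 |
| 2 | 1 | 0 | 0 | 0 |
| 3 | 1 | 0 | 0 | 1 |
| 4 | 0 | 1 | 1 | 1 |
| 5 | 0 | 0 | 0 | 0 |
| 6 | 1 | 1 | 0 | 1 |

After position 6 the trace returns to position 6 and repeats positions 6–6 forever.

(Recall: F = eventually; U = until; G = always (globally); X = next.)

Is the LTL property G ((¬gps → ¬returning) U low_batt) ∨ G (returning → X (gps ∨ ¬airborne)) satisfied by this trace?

(¬gps → ¬returning) U low_batt must hold at every position from 0 onward. It fails at position 0, so G ((¬gps → ¬returning) U low_batt) is false.
returning → X (gps ∨ ¬airborne) holds at every position 0..6, and those are all positions ever visited, so G (returning → X (gps ∨ ¬airborne)) holds.
Positions where returning holds: 0, 1, 4, 6.
Check X (gps ∨ ¬airborne) at each: 0→ok, 1→ok, 4→ok, 6→ok.
At position 0: G ((¬gps → ¬returning) U low_batt) is false; G (returning → X (gps ∨ ¬airborne)) is true; so G ((¬gps → ¬returning) U low_batt) ∨ G (returning → X (gps ∨ ¬airborne)) is true.

Yes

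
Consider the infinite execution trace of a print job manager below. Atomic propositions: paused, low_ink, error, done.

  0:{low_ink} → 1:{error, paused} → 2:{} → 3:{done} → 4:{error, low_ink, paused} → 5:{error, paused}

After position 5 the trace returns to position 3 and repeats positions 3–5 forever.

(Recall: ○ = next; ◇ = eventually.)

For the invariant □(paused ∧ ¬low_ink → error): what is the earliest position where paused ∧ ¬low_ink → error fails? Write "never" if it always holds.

never

paused ∧ ¬low_ink → error holds at every position 0..5, and those are all the positions the trace ever visits, so the invariant □(paused ∧ ¬low_ink → error) is never violated.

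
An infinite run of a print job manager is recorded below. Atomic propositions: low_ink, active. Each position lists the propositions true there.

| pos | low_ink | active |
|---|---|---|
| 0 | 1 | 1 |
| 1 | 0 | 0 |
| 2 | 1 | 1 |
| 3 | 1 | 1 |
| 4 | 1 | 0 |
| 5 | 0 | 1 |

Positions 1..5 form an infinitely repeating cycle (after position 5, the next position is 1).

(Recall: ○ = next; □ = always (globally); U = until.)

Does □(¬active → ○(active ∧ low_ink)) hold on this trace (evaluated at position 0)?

Violated

¬active → ○(active ∧ low_ink) must hold at every position from 0 onward. It fails at position 4, so □(¬active → ○(active ∧ low_ink)) is false.
Positions where ¬active holds: 1, 4.
Check ○(active ∧ low_ink) at each: 1→ok, 4→fails.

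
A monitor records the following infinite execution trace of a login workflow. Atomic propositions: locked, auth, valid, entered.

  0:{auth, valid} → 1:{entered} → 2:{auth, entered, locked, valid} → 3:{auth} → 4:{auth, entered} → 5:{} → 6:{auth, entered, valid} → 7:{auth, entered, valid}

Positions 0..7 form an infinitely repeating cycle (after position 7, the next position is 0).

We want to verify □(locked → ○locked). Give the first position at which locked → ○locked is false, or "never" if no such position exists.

Check locked → ○locked at each position in order: 0 ✓, 1 ✓.
At position 2 the labels are {auth, entered, locked, valid} and the next position 3 has {auth}, so locked → ○locked is false there. This is the first violation.

2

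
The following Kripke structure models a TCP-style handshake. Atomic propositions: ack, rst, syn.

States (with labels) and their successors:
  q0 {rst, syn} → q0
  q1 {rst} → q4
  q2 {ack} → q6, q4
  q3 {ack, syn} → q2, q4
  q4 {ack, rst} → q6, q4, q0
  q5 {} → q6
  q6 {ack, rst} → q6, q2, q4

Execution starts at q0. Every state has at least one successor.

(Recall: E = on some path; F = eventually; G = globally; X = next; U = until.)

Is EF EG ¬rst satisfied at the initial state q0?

Does not hold

States satisfying EG ¬rst: ∅.
States satisfying EF EG ¬rst: ∅.
No suitable path/successor from q0 witnesses the formula.
q0 ∉ Sat(EF EG ¬rst).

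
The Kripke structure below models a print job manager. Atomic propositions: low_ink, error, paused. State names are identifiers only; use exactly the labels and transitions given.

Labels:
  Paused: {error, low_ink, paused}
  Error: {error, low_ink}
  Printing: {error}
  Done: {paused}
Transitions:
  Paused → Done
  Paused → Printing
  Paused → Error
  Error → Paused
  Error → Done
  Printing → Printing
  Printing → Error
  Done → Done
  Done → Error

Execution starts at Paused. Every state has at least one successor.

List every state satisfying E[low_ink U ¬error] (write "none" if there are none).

States satisfying low_ink: {Paused, Error}.
States satisfying ¬error: {Done}.
States satisfying E[low_ink U ¬error]: {Paused, Error, Done}.

{Paused, Error, Done}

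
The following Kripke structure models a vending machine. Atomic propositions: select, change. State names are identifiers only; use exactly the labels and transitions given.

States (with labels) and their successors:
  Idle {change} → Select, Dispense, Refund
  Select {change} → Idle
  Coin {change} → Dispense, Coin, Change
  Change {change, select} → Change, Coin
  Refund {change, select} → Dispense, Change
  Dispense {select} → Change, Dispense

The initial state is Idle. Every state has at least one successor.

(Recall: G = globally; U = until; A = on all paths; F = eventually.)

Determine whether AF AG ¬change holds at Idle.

Violated

States satisfying AG ¬change: ∅.
States satisfying AF AG ¬change: ∅.
There is a path from Idle along which AG ¬change never holds.
Idle ∉ Sat(AF AG ¬change).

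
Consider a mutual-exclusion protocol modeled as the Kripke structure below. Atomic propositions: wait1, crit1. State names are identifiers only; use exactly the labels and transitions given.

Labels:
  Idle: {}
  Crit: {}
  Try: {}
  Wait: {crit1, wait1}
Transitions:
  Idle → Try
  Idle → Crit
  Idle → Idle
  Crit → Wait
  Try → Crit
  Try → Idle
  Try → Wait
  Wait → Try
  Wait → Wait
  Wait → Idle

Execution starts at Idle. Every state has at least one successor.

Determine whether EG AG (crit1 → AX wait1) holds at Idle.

States satisfying AG (crit1 → AX wait1): ∅.
States satisfying EG AG (crit1 → AX wait1): ∅.
No suitable path/successor from Idle witnesses the formula.
Idle ∉ Sat(EG AG (crit1 → AX wait1)).

Does not hold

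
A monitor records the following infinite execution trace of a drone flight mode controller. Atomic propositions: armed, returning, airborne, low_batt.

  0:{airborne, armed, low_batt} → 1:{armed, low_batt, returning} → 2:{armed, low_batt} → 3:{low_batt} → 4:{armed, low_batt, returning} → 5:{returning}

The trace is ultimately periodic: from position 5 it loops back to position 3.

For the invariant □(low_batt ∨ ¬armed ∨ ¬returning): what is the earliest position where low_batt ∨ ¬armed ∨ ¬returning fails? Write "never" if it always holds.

never

low_batt ∨ ¬armed ∨ ¬returning holds at every position 0..5, and those are all the positions the trace ever visits, so the invariant □(low_batt ∨ ¬armed ∨ ¬returning) is never violated.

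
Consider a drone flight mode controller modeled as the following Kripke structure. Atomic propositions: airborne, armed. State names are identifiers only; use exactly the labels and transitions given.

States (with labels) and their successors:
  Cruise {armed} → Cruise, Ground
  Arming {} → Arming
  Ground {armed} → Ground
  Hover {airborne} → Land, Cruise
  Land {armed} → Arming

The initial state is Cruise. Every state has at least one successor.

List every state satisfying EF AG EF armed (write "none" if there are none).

States satisfying AG EF armed: {Cruise, Ground}.
States satisfying EF AG EF armed: {Cruise, Ground, Hover}.

{Cruise, Ground, Hover}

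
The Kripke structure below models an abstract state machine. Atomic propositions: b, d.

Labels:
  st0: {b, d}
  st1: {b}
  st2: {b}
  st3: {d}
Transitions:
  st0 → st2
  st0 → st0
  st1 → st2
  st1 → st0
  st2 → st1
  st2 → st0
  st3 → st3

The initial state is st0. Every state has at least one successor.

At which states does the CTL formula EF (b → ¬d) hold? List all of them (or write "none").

{st0, st1, st2, st3}

States satisfying b → ¬d: {st1, st2, st3}.
States satisfying EF (b → ¬d): {st0, st1, st2, st3}.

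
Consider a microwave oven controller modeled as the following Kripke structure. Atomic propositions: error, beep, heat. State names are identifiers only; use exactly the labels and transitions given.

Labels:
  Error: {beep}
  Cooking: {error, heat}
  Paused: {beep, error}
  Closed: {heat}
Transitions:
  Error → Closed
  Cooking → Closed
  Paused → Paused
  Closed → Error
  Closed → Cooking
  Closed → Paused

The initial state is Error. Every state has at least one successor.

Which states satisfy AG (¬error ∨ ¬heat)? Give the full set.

{Paused}

States satisfying ¬error ∨ ¬heat: {Error, Paused, Closed}.
States satisfying AG (¬error ∨ ¬heat): {Paused}.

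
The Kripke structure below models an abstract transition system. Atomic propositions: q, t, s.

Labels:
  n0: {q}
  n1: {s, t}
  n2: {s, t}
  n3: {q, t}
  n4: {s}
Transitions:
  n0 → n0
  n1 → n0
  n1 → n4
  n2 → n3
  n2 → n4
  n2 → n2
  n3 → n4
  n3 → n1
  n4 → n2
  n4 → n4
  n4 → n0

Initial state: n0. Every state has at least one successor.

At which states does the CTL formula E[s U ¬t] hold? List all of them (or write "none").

States satisfying s: {n1, n2, n4}.
States satisfying ¬t: {n0, n4}.
States satisfying E[s U ¬t]: {n0, n1, n2, n4}.

{n0, n1, n2, n4}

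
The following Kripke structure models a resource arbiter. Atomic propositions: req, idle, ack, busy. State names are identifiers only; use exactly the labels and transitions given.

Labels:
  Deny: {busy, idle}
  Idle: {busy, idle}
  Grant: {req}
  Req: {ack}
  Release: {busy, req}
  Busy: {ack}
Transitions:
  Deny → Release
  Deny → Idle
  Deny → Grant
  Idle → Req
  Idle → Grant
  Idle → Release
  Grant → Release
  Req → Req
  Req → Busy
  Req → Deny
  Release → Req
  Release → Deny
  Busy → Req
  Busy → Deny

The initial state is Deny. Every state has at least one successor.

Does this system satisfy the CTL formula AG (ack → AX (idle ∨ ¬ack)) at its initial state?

Violated

States satisfying ack → AX (idle ∨ ¬ack): {Deny, Idle, Grant, Release}.
States satisfying AG (ack → AX (idle ∨ ¬ack)): ∅.
Busy is reachable from Deny and violates ack → AX (idle ∨ ¬ack), so AG fails at Deny.
Deny ∉ Sat(AG (ack → AX (idle ∨ ¬ack))).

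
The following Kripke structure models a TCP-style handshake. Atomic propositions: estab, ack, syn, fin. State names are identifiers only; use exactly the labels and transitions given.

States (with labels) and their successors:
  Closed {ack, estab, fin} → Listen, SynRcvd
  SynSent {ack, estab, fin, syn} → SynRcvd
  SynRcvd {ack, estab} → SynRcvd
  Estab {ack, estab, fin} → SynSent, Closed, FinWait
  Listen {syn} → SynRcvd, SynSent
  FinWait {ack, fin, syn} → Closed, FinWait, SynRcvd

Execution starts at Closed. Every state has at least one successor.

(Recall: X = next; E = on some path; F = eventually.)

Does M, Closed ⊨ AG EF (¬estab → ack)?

States satisfying EF (¬estab → ack): {Closed, SynSent, SynRcvd, Estab, Listen, FinWait}.
States satisfying AG EF (¬estab → ack): {Closed, SynSent, SynRcvd, Estab, Listen, FinWait}.
Every state reachable from Closed satisfies EF (¬estab → ack).
Closed ∈ Sat(AG EF (¬estab → ack)).

Holds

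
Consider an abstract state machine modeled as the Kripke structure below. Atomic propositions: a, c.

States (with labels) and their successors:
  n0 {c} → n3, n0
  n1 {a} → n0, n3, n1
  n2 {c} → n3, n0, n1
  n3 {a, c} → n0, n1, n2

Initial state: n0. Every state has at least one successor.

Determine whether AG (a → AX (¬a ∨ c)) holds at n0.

States satisfying a → AX (¬a ∨ c): {n0, n2}.
States satisfying AG (a → AX (¬a ∨ c)): ∅.
n1 is reachable from n0 and violates a → AX (¬a ∨ c), so AG fails at n0.
n0 ∉ Sat(AG (a → AX (¬a ∨ c))).

No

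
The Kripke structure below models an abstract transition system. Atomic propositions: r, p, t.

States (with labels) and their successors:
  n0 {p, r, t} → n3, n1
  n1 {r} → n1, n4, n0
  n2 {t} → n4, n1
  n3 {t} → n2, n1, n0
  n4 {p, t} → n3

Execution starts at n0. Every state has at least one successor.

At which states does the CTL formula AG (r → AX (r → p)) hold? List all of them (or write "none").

none

States satisfying r → AX (r → p): {n2, n3, n4}.
States satisfying AG (r → AX (r → p)): ∅.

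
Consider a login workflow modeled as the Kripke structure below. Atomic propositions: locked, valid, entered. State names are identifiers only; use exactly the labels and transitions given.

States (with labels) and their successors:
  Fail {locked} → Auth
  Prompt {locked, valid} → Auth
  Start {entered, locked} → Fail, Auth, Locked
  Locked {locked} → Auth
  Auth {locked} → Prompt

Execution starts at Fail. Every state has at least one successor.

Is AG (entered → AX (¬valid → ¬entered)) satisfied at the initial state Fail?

States satisfying entered → AX (¬valid → ¬entered): {Fail, Prompt, Start, Locked, Auth}.
States satisfying AG (entered → AX (¬valid → ¬entered)): {Fail, Prompt, Start, Locked, Auth}.
Every state reachable from Fail satisfies entered → AX (¬valid → ¬entered).
Fail ∈ Sat(AG (entered → AX (¬valid → ¬entered))).

Yes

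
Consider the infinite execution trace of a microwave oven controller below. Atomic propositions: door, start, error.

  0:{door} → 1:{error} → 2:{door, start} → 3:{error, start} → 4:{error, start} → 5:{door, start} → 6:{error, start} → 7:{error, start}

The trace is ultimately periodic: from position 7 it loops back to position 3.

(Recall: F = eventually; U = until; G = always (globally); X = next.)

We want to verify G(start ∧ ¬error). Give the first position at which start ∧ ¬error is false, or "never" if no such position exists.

0

At position 0 the labels are {door}, so start ∧ ¬error is false there. This is the first violation.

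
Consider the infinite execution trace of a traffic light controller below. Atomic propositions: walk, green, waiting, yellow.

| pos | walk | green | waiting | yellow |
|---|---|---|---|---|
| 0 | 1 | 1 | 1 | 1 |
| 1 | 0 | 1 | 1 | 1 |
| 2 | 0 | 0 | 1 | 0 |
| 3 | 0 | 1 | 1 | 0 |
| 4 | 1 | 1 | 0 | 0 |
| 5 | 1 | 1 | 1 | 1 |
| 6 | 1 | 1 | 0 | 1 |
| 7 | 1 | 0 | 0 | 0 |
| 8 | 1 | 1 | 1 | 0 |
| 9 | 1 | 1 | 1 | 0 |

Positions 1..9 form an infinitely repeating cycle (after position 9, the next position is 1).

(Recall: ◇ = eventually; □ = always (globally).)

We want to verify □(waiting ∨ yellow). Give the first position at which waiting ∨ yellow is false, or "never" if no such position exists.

4

Check waiting ∨ yellow at each position in order: 0 ✓, 1 ✓, 2 ✓, 3 ✓.
At position 4 the labels are {green, walk}, so waiting ∨ yellow is false there. This is the first violation.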